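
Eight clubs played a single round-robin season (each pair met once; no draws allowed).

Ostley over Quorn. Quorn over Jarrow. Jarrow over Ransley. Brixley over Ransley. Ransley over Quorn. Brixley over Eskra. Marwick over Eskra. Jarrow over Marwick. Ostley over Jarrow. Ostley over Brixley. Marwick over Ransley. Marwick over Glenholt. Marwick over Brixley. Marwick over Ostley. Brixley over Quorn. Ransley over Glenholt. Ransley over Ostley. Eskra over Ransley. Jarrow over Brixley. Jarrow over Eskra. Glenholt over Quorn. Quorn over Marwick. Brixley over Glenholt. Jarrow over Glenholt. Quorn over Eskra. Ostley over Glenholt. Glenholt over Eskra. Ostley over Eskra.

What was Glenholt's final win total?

Glenholt's results: beat Eskra, Quorn; lost to Ransley, Marwick, Ostley, Brixley, Jarrow.
That is 2 wins.

2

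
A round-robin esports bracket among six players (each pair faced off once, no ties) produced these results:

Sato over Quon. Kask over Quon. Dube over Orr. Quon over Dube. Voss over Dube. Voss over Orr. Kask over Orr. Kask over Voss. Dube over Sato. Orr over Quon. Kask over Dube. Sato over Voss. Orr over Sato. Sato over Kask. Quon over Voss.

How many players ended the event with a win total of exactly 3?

Win totals: Dube 2, Kask 4, Sato 3, Quon 2, Orr 2, Voss 2.
Exactly 3: Sato — 1 player.

1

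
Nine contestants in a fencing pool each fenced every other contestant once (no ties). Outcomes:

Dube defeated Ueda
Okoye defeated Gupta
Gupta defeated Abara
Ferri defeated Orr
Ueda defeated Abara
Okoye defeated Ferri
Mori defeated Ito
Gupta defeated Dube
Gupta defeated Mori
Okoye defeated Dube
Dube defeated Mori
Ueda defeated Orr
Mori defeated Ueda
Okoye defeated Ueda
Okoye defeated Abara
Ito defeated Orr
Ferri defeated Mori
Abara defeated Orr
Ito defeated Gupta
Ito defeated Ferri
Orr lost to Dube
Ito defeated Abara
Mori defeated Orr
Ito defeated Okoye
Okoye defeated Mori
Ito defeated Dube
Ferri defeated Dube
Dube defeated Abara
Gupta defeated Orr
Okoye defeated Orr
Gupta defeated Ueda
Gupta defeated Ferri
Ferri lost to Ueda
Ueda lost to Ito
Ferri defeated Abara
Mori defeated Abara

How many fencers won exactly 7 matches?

2

Win totals: Ferri 4, Ueda 3, Orr 0, Okoye 7, Dube 4, Mori 4, Gupta 6, Ito 7, Abara 1.
Exactly 7: Okoye, Ito — 2 fencers.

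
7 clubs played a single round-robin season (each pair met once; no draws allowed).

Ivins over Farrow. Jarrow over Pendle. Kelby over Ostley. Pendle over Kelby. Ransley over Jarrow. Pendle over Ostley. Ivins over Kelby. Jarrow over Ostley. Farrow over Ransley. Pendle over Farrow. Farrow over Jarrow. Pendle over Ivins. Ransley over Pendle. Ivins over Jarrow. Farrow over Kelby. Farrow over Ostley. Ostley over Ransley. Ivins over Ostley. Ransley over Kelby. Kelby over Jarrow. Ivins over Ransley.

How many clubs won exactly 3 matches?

Win totals: Jarrow 2, Farrow 4, Ransley 3, Kelby 2, Ivins 5, Pendle 4, Ostley 1.
Exactly 3: Ransley — 1 club.

1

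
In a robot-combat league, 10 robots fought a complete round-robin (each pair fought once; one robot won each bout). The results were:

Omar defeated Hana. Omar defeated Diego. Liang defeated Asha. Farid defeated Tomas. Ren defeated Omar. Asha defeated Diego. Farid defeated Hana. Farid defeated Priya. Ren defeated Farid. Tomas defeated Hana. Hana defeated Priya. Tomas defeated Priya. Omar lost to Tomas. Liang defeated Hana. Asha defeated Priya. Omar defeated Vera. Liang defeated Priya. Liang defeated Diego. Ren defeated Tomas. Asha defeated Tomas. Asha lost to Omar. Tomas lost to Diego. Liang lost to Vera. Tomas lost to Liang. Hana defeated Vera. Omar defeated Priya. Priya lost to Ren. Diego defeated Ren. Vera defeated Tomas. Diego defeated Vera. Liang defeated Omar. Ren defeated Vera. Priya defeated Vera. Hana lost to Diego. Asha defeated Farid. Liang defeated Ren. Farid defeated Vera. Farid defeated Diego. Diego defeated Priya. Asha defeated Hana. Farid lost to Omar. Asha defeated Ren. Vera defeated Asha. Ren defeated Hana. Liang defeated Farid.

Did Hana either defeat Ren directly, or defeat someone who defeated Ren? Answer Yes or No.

No

Hana did not beat Ren directly.
Hana beat Vera, Priya, but each of them lost to Ren. No two-step path.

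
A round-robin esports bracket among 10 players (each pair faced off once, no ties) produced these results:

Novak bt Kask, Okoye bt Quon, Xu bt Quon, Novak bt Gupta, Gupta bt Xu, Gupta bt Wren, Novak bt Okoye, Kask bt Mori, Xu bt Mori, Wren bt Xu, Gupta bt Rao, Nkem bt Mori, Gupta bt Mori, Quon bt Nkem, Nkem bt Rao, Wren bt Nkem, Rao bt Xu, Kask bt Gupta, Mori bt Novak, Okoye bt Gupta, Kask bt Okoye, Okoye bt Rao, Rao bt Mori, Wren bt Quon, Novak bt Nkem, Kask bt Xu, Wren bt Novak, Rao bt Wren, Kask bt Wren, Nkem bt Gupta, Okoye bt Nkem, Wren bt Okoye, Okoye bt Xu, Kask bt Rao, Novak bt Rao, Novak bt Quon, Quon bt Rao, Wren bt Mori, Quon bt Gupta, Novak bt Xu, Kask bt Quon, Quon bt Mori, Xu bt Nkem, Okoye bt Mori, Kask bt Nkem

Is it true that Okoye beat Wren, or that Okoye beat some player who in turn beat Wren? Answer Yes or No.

Okoye did not beat Wren directly.
Okoye beat Gupta, Mori, Nkem, Rao, Xu, Quon. Of those, Gupta beat Wren.

Yes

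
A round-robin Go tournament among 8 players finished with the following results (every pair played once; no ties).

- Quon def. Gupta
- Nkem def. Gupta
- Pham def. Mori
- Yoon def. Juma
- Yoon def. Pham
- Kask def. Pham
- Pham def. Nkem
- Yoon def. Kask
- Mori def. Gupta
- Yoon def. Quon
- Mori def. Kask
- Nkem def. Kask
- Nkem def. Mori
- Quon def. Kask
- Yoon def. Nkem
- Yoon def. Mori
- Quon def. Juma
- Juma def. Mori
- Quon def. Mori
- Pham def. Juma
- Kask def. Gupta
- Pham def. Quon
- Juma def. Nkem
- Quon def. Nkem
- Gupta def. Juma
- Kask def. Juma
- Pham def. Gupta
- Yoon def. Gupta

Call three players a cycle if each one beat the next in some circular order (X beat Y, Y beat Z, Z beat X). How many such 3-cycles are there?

Win totals: Gupta 1, Yoon 7, Nkem 3, Pham 5, Juma 2, Mori 2, Quon 5, Kask 3.
A player with w wins dominates both others in C(w,2) triples; summing gives 0 + 21 + 3 + 10 + 1 + 1 + 10 + 3 = 49 transitive triples.
Total triples C(8,3) = 56, so cyclic triples = 56 − 49 = 7.

7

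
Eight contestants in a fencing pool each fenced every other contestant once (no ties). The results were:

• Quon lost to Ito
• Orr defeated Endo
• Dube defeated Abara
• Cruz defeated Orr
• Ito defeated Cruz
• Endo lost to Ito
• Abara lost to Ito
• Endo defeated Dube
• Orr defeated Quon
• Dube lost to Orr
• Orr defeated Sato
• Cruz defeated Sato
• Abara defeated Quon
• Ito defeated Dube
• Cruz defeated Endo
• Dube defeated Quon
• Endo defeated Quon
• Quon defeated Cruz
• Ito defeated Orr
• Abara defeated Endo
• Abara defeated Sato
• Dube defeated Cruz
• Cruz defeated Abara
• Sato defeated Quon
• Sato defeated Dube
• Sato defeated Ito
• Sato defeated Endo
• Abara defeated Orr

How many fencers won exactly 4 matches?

Win totals: Cruz 4, Dube 3, Abara 4, Ito 6, Sato 4, Quon 1, Orr 4, Endo 2.
Exactly 4: Cruz, Abara, Sato, Orr — 4 fencers.

4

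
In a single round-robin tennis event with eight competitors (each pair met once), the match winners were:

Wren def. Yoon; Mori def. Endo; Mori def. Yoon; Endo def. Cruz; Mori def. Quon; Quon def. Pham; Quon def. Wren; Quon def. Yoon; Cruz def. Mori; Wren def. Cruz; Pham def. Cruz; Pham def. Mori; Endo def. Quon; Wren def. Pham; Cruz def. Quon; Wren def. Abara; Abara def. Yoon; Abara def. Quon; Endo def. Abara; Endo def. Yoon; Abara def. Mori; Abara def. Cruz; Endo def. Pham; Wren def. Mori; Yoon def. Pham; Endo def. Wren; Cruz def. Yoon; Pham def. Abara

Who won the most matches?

Endo

Win totals: Yoon 1, Abara 4, Quon 3, Wren 5, Pham 3, Endo 6, Cruz 3, Mori 3.
Endo leads with 6 wins (next highest: 5).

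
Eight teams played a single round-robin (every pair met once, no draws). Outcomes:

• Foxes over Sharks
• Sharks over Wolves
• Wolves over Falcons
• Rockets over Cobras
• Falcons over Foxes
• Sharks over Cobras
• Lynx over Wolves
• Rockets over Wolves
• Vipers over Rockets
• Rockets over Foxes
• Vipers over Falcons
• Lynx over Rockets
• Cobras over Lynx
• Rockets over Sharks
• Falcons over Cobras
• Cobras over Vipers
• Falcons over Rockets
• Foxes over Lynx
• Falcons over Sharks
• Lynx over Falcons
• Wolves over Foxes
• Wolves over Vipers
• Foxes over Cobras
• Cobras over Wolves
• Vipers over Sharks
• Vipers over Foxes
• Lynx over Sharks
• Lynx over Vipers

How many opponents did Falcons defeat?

Falcons' results: beat Rockets, Foxes, Cobras, Sharks; lost to Wolves, Vipers, Lynx.
That is 4 wins.

4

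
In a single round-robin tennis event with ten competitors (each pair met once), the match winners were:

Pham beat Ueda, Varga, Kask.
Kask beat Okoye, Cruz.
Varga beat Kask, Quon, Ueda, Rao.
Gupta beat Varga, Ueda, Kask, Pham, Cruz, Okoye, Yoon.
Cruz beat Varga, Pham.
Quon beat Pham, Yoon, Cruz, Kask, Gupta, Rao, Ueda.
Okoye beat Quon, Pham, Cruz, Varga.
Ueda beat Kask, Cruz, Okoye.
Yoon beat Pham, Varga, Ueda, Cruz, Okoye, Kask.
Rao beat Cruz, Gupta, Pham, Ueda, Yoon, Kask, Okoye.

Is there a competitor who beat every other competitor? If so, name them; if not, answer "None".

Highest win total is Rao with 7 (out of 9 possible).
Rao lost to Varga, Quon, so no competitor went undefeated.

None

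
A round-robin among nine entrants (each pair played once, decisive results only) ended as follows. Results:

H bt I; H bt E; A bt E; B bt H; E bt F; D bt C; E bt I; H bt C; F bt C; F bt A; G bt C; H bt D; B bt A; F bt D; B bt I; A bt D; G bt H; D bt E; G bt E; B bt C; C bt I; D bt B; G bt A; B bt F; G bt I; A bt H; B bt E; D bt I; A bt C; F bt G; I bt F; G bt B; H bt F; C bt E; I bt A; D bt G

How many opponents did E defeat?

E's results: beat F, I; lost to A, B, C, D, G, H.
That is 2 wins.

2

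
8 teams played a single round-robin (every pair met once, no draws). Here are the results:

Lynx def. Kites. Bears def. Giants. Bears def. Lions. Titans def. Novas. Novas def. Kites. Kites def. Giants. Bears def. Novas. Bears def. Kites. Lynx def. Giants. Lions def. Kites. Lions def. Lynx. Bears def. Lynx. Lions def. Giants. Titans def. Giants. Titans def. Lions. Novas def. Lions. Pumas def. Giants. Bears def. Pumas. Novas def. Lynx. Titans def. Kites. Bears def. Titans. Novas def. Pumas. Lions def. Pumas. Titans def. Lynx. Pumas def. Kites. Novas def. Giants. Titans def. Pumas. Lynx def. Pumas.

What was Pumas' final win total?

Pumas' results: beat Kites, Giants; lost to Lions, Novas, Bears, Lynx, Titans.
That is 2 wins.

2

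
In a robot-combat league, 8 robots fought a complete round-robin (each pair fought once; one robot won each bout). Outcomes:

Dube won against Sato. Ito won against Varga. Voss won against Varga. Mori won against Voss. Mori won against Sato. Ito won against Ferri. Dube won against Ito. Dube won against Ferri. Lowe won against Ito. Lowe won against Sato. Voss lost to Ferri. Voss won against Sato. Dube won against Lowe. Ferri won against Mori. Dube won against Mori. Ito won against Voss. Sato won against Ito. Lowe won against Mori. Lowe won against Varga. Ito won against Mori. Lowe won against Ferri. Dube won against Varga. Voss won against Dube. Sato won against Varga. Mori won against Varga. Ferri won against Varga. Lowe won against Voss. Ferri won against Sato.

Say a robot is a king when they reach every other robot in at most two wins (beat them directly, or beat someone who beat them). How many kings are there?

3

Sato cannot reach Dube, Lowe in two steps.
Varga cannot reach Sato, Dube, Mori, Ferri, Lowe, Ito, Voss in two steps.
Dube reaches everyone (king).
Mori cannot reach Ferri, Lowe in two steps.
Ferri cannot reach Lowe in two steps.
Lowe reaches everyone (king).
Ito cannot reach Lowe in two steps.
Voss reaches everyone (king).
Kings: Dube, Lowe, Voss — 3.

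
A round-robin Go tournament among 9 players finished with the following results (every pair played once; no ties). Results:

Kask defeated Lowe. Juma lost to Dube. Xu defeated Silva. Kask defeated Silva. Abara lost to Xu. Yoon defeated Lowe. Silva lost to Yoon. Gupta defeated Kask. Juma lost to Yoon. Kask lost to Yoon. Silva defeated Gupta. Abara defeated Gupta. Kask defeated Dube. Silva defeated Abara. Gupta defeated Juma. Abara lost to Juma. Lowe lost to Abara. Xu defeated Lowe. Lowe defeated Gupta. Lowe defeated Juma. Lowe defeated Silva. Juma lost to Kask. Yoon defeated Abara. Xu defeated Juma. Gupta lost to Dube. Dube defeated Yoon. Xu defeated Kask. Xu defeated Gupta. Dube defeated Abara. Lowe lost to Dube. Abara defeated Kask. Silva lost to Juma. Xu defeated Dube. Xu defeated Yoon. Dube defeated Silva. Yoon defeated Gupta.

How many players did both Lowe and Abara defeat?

Lowe beat: Silva, Gupta, Juma.
Abara beat: Gupta, Kask, Lowe.
Both beat: Gupta — 1.

1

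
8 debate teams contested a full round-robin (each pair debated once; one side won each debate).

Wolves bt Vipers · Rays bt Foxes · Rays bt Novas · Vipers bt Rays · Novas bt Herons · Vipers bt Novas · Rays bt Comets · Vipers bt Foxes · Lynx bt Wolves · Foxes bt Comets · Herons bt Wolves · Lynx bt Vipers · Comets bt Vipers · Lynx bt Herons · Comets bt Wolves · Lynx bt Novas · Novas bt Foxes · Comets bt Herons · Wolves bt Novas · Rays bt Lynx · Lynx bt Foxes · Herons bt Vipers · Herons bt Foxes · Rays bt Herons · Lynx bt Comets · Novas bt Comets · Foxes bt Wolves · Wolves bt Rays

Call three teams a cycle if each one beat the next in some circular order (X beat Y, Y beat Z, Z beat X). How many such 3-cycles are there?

Win totals: Comets 3, Herons 3, Foxes 2, Rays 5, Novas 3, Wolves 3, Vipers 3, Lynx 6.
A team with w wins dominates both others in C(w,2) triples; summing gives 3 + 3 + 1 + 10 + 3 + 3 + 3 + 15 = 41 transitive triples.
Total triples C(8,3) = 56, so cyclic triples = 56 − 41 = 15.

15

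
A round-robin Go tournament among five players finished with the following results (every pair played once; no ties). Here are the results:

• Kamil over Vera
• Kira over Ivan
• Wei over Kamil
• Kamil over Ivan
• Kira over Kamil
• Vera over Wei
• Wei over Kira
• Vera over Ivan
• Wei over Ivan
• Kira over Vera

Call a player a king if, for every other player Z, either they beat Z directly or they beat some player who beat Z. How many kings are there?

3

Wei reaches everyone (king).
Kamil cannot reach Kira in two steps.
Vera reaches everyone (king).
Ivan cannot reach Wei, Kamil, Vera, Kira in two steps.
Kira reaches everyone (king).
Kings: Wei, Vera, Kira — 3.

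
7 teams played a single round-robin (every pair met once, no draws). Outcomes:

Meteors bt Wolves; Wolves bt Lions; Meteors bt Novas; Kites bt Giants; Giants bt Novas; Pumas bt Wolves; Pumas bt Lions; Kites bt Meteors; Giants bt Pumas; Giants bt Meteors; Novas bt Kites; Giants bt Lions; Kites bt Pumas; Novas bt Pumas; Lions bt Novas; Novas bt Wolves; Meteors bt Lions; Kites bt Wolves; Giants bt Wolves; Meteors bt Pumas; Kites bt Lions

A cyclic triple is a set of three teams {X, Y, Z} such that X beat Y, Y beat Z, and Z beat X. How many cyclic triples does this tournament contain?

5

Win totals: Wolves 1, Novas 3, Giants 5, Lions 1, Pumas 2, Meteors 4, Kites 5.
A team with w wins dominates both others in C(w,2) triples; summing gives 0 + 3 + 10 + 0 + 1 + 6 + 10 = 30 transitive triples.
Total triples C(7,3) = 35, so cyclic triples = 35 − 30 = 5.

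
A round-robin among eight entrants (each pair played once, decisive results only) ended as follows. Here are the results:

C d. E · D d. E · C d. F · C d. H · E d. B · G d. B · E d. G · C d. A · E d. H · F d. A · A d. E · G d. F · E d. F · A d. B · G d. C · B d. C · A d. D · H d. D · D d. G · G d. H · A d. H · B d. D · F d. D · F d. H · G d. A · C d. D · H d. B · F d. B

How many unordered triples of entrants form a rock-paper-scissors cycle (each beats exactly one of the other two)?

Win totals: A 4, B 2, C 5, D 2, E 4, F 4, G 5, H 2.
An entrant with w wins dominates both others in C(w,2) triples; summing gives 6 + 1 + 10 + 1 + 6 + 6 + 10 + 1 = 41 transitive triples.
Total triples C(8,3) = 56, so cyclic triples = 56 − 41 = 15.

15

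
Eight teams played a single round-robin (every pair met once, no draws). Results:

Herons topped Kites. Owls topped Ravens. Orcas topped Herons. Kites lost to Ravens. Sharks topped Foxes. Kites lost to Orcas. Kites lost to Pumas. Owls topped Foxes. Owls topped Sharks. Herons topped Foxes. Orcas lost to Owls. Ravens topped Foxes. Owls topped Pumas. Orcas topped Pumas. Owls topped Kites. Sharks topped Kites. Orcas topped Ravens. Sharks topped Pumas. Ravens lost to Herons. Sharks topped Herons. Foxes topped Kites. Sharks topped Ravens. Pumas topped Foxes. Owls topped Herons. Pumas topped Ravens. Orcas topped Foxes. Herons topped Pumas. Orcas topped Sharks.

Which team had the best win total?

Owls

Win totals: Ravens 2, Owls 7, Pumas 3, Sharks 5, Orcas 6, Herons 4, Kites 0, Foxes 1.
Owls leads with 7 wins (next highest: 6).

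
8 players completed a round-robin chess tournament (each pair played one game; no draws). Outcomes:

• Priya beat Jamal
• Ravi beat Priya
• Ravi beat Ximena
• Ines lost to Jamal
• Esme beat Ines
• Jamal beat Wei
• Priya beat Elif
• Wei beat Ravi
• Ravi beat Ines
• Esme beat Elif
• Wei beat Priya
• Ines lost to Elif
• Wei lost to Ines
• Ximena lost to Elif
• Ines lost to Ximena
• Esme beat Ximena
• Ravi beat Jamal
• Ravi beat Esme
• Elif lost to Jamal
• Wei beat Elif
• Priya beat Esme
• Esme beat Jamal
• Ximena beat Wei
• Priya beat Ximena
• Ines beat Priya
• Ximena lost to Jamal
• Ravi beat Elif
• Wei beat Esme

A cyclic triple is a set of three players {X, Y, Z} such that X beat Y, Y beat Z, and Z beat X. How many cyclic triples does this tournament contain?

Win totals: Elif 2, Ravi 6, Jamal 4, Wei 4, Esme 4, Ximena 2, Ines 2, Priya 4.
A player with w wins dominates both others in C(w,2) triples; summing gives 1 + 15 + 6 + 6 + 6 + 1 + 1 + 6 = 42 transitive triples.
Total triples C(8,3) = 56, so cyclic triples = 56 − 42 = 14.

14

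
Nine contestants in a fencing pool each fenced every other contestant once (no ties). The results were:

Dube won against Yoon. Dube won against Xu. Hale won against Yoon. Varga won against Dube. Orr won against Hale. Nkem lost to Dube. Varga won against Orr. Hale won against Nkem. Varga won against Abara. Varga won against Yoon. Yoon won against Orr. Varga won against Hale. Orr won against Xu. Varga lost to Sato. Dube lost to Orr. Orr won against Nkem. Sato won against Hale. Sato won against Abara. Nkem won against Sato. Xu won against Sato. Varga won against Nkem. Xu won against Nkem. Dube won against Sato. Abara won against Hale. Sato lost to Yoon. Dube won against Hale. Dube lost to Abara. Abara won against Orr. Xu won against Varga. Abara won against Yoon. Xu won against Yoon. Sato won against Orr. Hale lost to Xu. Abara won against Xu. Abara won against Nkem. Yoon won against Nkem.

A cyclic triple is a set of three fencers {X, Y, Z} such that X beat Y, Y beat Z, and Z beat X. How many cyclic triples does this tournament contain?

Win totals: Hale 2, Nkem 1, Abara 6, Xu 5, Varga 6, Dube 5, Orr 4, Yoon 3, Sato 4.
A fencer with w wins dominates both others in C(w,2) triples; summing gives 1 + 0 + 15 + 10 + 15 + 10 + 6 + 3 + 6 = 66 transitive triples.
Total triples C(9,3) = 84, so cyclic triples = 84 − 66 = 18.

18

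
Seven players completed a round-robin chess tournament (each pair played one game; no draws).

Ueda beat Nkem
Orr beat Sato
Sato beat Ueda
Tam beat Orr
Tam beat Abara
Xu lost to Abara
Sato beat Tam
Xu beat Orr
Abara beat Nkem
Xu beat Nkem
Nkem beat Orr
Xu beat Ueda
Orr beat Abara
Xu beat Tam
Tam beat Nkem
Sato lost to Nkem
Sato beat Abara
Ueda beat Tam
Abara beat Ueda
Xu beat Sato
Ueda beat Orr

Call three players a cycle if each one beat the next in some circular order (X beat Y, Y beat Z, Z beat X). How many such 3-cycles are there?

11

Win totals: Ueda 3, Tam 3, Xu 5, Nkem 2, Abara 3, Orr 2, Sato 3.
A player with w wins dominates both others in C(w,2) triples; summing gives 3 + 3 + 10 + 1 + 3 + 1 + 3 = 24 transitive triples.
Total triples C(7,3) = 35, so cyclic triples = 35 − 24 = 11.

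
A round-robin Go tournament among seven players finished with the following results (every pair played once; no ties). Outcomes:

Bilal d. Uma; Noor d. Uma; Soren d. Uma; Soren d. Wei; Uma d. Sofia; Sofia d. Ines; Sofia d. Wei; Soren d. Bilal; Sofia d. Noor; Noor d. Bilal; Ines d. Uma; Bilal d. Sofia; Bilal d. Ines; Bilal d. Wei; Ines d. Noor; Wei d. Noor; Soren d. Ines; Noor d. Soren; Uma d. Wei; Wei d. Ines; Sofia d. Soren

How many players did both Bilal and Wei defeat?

1

Bilal beat: Sofia, Ines, Uma, Wei.
Wei beat: Noor, Ines.
Both beat: Ines — 1.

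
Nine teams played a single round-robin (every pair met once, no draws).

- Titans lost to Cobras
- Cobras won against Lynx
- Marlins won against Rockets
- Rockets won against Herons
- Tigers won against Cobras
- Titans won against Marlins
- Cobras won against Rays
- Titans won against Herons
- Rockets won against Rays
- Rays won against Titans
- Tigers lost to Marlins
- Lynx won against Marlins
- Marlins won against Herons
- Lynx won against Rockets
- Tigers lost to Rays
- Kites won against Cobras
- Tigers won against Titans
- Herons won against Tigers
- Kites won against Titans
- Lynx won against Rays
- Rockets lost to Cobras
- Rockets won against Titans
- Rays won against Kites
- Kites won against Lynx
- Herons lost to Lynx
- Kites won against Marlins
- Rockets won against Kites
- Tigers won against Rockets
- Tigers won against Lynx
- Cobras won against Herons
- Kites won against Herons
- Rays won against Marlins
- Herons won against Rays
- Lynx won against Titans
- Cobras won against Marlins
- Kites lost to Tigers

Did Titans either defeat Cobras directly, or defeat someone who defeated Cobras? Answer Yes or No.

No

Titans did not beat Cobras directly.
Titans beat Marlins, Herons, but each of them lost to Cobras. No two-step path.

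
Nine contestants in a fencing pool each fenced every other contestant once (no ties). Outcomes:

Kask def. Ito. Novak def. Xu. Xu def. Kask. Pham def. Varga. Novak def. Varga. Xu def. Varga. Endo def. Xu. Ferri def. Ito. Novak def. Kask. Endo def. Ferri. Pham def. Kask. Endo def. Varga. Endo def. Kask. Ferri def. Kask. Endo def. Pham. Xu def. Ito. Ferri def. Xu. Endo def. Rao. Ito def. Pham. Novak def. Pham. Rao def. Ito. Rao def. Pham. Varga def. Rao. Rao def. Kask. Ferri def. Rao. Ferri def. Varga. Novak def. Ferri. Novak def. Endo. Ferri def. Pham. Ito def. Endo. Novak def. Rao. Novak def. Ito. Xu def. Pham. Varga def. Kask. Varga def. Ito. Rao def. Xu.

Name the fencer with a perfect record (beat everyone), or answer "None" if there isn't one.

Novak has 8 wins out of 8 opponents — a perfect record.

Novak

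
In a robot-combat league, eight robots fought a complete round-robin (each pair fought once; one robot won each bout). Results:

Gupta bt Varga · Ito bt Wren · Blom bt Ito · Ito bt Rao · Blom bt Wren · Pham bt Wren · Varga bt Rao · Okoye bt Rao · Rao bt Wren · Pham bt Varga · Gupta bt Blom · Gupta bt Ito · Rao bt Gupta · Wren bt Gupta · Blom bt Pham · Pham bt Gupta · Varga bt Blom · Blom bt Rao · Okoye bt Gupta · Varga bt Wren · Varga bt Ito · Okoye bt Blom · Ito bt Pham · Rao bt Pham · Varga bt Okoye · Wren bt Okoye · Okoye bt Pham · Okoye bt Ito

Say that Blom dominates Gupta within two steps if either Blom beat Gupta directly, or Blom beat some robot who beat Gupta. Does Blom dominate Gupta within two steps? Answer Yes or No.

Blom did not beat Gupta directly.
Blom beat Rao, Pham, Wren, Ito. Of those, Rao beat Gupta.

Yes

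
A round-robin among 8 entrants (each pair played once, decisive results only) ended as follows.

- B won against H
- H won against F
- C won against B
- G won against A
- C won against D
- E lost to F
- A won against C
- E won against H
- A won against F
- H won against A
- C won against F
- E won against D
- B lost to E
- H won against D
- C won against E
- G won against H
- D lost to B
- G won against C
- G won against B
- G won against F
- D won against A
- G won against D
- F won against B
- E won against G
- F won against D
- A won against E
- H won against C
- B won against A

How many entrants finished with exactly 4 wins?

3

Win totals: A 3, B 3, C 4, D 1, E 4, F 3, G 6, H 4.
Exactly 4: C, E, H — 3 entrants.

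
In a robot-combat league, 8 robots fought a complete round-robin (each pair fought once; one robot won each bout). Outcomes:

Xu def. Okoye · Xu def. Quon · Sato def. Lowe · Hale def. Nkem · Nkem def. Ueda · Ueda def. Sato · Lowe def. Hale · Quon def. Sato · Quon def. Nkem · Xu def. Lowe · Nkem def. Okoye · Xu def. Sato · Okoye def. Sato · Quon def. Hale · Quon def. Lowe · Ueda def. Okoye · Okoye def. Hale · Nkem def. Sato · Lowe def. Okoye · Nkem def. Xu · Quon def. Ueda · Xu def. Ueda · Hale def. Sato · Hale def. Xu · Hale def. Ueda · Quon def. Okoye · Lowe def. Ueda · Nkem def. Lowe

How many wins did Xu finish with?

Xu's results: beat Lowe, Sato, Okoye, Ueda, Quon; lost to Hale, Nkem.
That is 5 wins.

5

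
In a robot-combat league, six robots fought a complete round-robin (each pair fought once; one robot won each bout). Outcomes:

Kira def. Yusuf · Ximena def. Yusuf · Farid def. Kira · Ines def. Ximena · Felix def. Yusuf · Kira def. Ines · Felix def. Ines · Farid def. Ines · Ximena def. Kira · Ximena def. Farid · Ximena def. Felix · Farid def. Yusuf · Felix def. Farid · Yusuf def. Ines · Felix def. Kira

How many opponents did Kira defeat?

2

Kira's results: beat Yusuf, Ines; lost to Felix, Ximena, Farid.
That is 2 wins.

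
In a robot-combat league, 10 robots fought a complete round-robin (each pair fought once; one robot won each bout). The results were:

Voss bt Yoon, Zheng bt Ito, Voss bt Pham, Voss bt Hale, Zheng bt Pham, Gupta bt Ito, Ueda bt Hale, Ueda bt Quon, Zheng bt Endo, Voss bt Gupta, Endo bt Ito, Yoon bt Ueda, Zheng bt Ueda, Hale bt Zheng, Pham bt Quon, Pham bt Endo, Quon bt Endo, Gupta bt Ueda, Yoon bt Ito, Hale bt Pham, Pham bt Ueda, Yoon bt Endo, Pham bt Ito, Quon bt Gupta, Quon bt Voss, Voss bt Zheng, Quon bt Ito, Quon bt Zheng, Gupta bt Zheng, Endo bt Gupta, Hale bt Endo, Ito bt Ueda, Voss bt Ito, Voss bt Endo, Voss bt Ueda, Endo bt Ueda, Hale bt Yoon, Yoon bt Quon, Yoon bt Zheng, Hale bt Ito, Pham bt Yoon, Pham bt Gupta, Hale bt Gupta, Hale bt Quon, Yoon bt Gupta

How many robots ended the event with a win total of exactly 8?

Win totals: Endo 3, Quon 5, Ito 1, Hale 7, Pham 6, Gupta 3, Yoon 6, Ueda 2, Zheng 4, Voss 8.
Exactly 8: Voss — 1 robot.

1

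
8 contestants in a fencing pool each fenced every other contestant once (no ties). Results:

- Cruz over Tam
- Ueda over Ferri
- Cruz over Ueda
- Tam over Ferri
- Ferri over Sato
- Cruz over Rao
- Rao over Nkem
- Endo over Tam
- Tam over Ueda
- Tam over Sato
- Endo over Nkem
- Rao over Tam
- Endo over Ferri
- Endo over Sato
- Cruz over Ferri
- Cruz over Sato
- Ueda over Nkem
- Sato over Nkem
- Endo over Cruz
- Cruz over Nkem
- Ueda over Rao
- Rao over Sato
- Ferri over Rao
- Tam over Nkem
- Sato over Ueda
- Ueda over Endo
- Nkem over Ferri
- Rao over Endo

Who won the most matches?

Win totals: Nkem 1, Endo 5, Rao 4, Ueda 4, Ferri 2, Cruz 6, Tam 4, Sato 2.
Cruz leads with 6 wins (next highest: 5).

Cruz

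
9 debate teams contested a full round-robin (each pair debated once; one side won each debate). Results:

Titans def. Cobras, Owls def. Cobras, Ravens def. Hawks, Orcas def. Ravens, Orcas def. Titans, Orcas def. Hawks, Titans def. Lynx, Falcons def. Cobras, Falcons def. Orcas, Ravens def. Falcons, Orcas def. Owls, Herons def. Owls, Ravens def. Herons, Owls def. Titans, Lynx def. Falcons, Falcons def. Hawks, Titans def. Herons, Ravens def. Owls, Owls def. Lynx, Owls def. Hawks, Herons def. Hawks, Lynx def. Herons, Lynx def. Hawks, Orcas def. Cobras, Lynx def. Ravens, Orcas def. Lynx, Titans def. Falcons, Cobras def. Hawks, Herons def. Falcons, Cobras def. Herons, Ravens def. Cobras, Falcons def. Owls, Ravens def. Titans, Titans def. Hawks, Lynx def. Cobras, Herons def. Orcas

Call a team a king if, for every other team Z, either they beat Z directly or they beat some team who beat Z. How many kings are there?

Titans reaches everyone (king).
Ravens reaches everyone (king).
Herons reaches everyone (king).
Orcas reaches everyone (king).
Lynx reaches everyone (king).
Falcons reaches everyone (king).
Owls cannot reach Orcas in two steps.
Hawks cannot reach Titans, Ravens, Herons, Orcas, Lynx, Falcons, Owls, Cobras in two steps.
Cobras cannot reach Titans, Ravens, Lynx in two steps.
Kings: Titans, Ravens, Herons, Orcas, Lynx, Falcons — 6.

6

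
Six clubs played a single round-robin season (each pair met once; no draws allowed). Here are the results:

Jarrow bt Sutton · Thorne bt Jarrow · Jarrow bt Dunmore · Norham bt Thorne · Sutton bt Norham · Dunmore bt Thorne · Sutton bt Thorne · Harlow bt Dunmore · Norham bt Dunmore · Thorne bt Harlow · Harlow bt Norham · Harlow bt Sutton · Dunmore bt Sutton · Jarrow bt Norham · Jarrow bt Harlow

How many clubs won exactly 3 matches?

Win totals: Harlow 3, Thorne 2, Dunmore 2, Jarrow 4, Norham 2, Sutton 2.
Exactly 3: Harlow — 1 club.

1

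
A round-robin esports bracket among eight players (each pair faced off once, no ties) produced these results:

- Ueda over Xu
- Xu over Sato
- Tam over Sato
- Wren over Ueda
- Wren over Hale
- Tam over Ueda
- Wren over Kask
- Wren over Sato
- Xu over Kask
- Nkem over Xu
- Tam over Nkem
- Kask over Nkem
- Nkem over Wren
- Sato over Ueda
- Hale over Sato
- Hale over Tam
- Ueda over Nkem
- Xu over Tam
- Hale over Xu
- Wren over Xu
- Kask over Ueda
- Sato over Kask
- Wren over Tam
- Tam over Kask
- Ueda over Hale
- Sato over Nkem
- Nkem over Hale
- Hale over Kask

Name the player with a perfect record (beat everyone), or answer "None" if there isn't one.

None

Highest win total is Wren with 6 (out of 7 possible).
Wren lost to Nkem, so no player went undefeated.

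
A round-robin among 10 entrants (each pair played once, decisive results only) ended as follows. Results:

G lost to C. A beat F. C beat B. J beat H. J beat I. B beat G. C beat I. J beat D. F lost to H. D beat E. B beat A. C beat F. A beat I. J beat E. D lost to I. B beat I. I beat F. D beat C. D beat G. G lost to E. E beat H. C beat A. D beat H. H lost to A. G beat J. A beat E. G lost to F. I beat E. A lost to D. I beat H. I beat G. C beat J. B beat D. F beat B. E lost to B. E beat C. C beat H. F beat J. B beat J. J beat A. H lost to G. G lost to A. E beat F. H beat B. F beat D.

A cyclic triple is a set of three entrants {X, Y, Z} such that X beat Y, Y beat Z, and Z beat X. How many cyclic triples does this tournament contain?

30

Win totals: A 5, B 6, C 7, D 5, E 4, F 4, G 2, H 2, I 5, J 5.
An entrant with w wins dominates both others in C(w,2) triples; summing gives 10 + 15 + 21 + 10 + 6 + 6 + 1 + 1 + 10 + 10 = 90 transitive triples.
Total triples C(10,3) = 120, so cyclic triples = 120 − 90 = 30.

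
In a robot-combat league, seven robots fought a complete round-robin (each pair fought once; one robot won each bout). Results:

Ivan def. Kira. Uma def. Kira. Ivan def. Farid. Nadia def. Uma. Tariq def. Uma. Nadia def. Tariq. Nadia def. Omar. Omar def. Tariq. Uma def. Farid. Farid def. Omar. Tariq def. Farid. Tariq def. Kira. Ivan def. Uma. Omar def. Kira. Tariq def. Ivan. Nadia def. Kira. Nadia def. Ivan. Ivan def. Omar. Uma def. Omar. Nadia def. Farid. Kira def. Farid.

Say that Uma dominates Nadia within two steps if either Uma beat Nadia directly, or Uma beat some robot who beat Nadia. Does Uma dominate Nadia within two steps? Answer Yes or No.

Uma did not beat Nadia directly.
Uma beat Farid, Omar, Kira, but each of them lost to Nadia. No two-step path.

No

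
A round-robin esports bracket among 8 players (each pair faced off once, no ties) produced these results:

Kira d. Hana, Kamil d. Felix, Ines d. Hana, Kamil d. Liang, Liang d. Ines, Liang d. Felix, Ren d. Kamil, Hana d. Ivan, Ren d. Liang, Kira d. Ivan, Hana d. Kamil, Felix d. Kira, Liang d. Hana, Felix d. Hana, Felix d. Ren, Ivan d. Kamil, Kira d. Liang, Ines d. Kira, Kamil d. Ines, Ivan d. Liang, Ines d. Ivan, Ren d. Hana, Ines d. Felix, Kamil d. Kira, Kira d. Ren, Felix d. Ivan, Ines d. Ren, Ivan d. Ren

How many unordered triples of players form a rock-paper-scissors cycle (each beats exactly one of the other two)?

Win totals: Ivan 3, Liang 3, Ren 3, Hana 2, Kira 4, Kamil 4, Ines 5, Felix 4.
A player with w wins dominates both others in C(w,2) triples; summing gives 3 + 3 + 3 + 1 + 6 + 6 + 10 + 6 = 38 transitive triples.
Total triples C(8,3) = 56, so cyclic triples = 56 − 38 = 18.

18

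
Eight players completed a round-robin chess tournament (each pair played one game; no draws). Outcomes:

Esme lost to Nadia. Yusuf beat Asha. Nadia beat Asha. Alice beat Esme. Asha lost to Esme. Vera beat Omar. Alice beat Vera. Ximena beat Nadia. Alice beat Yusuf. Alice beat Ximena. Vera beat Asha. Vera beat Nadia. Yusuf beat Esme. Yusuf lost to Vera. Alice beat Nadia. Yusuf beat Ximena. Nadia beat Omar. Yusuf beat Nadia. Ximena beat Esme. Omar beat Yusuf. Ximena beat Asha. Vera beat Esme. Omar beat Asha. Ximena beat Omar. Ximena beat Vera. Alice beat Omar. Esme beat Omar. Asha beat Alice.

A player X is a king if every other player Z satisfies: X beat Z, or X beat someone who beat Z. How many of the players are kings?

Ximena reaches everyone (king).
Omar cannot reach Vera in two steps.
Alice reaches everyone (king).
Asha reaches everyone (king).
Esme cannot reach Ximena, Nadia, Vera in two steps.
Nadia cannot reach Ximena, Vera in two steps.
Yusuf reaches everyone (king).
Vera reaches everyone (king).
Kings: Ximena, Alice, Asha, Yusuf, Vera — 5.

5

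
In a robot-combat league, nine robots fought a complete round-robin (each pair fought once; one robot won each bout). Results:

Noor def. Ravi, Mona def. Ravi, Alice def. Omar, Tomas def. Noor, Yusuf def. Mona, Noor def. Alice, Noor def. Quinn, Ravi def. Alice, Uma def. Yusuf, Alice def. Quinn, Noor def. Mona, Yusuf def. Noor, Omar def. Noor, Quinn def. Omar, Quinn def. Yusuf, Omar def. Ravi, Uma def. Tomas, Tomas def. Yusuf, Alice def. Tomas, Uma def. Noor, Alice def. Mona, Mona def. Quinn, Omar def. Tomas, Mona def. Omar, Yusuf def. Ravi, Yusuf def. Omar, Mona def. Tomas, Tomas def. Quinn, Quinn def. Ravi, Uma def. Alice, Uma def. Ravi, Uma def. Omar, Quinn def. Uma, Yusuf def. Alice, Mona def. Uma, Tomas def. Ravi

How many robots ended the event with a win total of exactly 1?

1

Win totals: Alice 4, Yusuf 5, Omar 3, Quinn 4, Ravi 1, Uma 6, Noor 4, Tomas 4, Mona 5.
Exactly 1: Ravi — 1 robot.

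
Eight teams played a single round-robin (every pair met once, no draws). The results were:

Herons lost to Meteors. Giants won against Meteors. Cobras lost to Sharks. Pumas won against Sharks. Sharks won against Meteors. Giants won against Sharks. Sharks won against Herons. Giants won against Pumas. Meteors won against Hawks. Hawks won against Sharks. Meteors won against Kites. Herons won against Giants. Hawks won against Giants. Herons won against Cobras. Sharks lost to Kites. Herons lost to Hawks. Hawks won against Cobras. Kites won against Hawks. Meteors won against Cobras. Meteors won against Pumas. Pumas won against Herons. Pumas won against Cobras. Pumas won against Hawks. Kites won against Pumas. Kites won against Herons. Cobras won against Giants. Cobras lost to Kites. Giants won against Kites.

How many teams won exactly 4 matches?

3

Win totals: Pumas 4, Kites 5, Meteors 5, Cobras 1, Sharks 3, Hawks 4, Giants 4, Herons 2.
Exactly 4: Pumas, Hawks, Giants — 3 teams.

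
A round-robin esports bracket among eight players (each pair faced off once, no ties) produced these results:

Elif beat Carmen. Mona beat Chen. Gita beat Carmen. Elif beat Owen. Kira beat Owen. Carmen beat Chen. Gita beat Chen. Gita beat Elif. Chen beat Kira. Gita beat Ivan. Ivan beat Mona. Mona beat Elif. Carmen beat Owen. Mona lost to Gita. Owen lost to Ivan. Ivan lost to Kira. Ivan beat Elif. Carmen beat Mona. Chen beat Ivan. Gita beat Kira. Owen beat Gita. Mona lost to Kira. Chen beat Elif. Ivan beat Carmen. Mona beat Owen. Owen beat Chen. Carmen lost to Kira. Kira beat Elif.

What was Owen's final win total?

Owen's results: beat Chen, Gita; lost to Mona, Elif, Carmen, Kira, Ivan.
That is 2 wins.

2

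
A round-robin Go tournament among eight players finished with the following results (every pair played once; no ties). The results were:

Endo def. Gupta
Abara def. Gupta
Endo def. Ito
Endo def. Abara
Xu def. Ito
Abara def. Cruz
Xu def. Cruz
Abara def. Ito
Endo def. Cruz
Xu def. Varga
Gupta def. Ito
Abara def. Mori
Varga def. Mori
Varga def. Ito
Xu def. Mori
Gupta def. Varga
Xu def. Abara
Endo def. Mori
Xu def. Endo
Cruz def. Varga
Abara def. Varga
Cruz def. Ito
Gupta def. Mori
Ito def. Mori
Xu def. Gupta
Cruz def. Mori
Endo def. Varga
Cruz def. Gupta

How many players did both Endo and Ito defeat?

1

Endo beat: Abara, Cruz, Mori, Varga, Gupta, Ito.
Ito beat: Mori.
Both beat: Mori — 1.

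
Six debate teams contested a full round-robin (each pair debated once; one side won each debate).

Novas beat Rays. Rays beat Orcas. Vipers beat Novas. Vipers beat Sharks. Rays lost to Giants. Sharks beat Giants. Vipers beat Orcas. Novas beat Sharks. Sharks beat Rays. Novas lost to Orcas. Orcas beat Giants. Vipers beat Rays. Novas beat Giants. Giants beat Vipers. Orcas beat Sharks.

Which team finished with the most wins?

Win totals: Orcas 3, Rays 1, Novas 3, Giants 2, Sharks 2, Vipers 4.
Vipers leads with 4 wins (next highest: 3).

Vipers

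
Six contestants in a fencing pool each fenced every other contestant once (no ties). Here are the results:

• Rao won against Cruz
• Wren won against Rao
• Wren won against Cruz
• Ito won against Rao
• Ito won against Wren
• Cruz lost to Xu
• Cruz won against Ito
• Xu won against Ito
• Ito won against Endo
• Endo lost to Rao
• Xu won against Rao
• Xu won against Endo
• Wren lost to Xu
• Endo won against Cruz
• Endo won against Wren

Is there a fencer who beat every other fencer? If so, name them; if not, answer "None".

Xu

Xu has 5 wins out of 5 opponents — a perfect record.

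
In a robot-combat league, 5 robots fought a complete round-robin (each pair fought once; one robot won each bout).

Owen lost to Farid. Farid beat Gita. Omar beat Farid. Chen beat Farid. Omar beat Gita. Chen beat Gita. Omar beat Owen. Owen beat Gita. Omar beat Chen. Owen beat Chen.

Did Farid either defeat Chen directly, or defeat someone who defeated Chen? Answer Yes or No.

Farid did not beat Chen directly.
Farid beat Gita, Owen. Of those, Owen beat Chen.

Yes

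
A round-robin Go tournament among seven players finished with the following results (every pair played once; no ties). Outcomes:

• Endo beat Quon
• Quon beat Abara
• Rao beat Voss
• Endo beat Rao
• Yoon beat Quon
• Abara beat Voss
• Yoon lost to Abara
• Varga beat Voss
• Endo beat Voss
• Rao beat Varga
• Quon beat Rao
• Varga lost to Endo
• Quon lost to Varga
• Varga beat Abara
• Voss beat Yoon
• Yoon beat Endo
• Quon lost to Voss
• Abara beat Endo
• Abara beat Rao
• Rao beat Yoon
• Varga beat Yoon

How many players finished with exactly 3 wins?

Win totals: Quon 2, Voss 2, Yoon 2, Rao 3, Varga 4, Abara 4, Endo 4.
Exactly 3: Rao — 1 player.

1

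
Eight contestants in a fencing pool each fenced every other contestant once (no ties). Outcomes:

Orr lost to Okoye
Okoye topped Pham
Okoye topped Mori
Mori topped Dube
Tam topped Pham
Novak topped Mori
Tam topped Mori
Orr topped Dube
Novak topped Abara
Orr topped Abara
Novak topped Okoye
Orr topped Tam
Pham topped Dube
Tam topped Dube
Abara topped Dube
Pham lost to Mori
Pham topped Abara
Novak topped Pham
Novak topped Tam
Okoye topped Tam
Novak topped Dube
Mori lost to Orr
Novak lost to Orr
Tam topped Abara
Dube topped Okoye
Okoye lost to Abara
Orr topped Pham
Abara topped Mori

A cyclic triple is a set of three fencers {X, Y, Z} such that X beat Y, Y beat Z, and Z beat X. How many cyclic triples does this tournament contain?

Win totals: Novak 6, Tam 4, Pham 2, Dube 1, Abara 3, Orr 6, Okoye 4, Mori 2.
A fencer with w wins dominates both others in C(w,2) triples; summing gives 15 + 6 + 1 + 0 + 3 + 15 + 6 + 1 = 47 transitive triples.
Total triples C(8,3) = 56, so cyclic triples = 56 − 47 = 9.

9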